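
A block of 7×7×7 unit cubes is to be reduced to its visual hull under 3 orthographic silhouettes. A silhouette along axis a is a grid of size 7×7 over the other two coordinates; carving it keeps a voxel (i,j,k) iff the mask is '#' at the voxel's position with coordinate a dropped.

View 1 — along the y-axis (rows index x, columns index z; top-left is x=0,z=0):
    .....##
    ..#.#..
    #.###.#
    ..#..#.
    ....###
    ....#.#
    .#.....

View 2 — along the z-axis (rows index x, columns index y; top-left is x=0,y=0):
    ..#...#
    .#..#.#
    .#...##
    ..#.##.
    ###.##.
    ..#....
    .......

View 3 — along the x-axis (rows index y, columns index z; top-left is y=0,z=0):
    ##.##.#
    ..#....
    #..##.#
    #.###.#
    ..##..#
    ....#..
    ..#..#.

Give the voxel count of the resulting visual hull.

17 voxels

initial block: 7^3 = 343
carve view 1 (along y, XZ-mask fill 17/49): 119 voxels remain
carve view 2 (along z, XY-mask fill 17/49): 48 voxels remain
carve view 3 (along x, YZ-mask fill 21/49): 17 voxels remain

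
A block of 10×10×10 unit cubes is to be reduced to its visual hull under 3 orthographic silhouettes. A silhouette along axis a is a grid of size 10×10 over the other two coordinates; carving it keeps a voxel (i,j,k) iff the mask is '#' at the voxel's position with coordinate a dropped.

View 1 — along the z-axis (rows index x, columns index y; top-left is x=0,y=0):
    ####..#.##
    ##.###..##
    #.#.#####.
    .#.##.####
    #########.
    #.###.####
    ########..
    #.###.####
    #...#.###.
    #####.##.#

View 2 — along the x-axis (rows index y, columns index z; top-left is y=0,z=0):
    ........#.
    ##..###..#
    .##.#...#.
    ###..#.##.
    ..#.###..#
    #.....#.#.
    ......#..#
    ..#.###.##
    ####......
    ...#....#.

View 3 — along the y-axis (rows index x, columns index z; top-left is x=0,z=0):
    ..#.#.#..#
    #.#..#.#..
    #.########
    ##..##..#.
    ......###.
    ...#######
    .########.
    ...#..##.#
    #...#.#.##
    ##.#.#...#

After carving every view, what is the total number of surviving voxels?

full grid |V| = 1000
carve view 1 (along z, XY-mask fill 74/100): 740 voxels remain
carve view 2 (along x, YZ-mask fill 39/100): 288 voxels remain
carve view 3 (along y, XZ-mask fill 54/100): 150 voxels remain

150 voxels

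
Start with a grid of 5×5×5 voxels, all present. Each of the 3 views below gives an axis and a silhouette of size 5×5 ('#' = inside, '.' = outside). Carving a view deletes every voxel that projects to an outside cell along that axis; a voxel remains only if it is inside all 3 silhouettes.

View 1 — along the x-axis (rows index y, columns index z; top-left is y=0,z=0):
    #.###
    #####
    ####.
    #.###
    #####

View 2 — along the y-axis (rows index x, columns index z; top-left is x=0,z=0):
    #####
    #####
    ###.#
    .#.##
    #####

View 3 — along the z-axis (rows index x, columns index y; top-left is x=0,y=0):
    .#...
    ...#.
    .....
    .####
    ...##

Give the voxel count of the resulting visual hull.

start: 5×5×5 = 125 voxels
after view 1 [x-axis, 22 of 25 cells solid] → remaining = 110
after view 2 [y-axis, 22 of 25 cells solid] → remaining = 95
after view 3 [z-axis, 8 of 25 cells solid] → remaining = 28

voxel count = 28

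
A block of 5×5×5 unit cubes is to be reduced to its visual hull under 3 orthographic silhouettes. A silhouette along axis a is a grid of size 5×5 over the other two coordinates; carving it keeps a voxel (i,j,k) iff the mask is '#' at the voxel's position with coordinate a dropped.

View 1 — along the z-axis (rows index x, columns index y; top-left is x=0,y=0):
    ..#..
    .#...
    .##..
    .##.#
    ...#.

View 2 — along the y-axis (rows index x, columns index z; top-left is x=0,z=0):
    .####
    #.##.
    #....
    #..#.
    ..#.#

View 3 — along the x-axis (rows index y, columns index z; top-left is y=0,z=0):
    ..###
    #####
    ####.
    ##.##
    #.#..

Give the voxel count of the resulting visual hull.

voxel count = 14

start: 5×5×5 = 125 voxels
V1 z: intersect with XY mask (8 set) -- 40 left
V2 y: intersect with XZ mask (12 set) -- 17 left
V3 x: intersect with YZ mask (18 set) -- 14 left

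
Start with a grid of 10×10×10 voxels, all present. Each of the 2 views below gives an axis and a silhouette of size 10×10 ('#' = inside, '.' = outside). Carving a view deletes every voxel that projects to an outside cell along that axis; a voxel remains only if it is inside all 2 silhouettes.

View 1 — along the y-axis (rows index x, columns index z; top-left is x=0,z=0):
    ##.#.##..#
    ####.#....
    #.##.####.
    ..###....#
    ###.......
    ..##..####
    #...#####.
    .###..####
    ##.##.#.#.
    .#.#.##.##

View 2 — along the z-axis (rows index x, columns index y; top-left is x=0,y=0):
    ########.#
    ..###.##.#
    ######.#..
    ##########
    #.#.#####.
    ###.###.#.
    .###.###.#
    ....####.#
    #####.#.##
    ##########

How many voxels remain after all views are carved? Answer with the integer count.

remaining voxels: 421

initial block: 10^3 = 1000
[1] y-view keeps 56 columns → grid now 560
[2] z-view keeps 76 columns → grid now 421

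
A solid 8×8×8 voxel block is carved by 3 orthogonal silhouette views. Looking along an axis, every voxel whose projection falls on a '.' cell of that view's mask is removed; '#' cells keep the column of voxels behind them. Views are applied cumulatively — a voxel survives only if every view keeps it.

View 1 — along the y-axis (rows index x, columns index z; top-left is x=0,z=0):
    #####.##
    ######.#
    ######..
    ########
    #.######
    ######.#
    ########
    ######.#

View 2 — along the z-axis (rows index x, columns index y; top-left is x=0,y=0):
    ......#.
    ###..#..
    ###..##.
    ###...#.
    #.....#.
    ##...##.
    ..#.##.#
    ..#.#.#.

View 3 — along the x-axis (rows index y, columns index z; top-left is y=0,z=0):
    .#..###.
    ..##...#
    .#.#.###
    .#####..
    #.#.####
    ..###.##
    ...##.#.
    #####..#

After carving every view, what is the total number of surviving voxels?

remaining voxels: 96

initial block: 8^3 = 512
step 1: project along y, AND mask (57/64) → |grid| = 456
step 2: project along z, AND mask (27/64) → |grid| = 192
step 3: project along x, AND mask (37/64) → |grid| = 96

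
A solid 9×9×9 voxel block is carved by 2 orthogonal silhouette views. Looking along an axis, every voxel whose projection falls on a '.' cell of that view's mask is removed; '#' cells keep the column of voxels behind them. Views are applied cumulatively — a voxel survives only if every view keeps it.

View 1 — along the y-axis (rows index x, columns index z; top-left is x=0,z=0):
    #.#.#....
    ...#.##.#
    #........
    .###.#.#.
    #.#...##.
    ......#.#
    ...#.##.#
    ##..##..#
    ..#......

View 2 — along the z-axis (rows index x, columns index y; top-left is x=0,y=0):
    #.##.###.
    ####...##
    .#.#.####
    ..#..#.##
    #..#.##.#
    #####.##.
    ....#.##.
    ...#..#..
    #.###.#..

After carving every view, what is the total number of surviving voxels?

voxel count = 129

full grid |V| = 729
step 1: project along y, AND mask (29/81) → |grid| = 261
step 2: project along z, AND mask (44/81) → |grid| = 129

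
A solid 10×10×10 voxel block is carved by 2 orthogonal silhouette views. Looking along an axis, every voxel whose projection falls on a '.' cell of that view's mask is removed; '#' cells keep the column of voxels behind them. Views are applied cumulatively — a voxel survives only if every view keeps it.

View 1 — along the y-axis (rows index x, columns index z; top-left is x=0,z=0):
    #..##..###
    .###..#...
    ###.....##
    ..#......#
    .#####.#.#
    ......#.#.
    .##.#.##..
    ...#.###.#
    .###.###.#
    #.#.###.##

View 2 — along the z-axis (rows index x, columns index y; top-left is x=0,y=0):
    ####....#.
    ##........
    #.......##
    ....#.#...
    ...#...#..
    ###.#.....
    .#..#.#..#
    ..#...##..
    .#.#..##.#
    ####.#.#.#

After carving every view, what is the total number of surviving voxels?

voxel count = 198

initial block: 10^3 = 1000
V1 y: intersect with XZ mask (50 set) -- 500 left
V2 z: intersect with XY mask (37 set) -- 198 left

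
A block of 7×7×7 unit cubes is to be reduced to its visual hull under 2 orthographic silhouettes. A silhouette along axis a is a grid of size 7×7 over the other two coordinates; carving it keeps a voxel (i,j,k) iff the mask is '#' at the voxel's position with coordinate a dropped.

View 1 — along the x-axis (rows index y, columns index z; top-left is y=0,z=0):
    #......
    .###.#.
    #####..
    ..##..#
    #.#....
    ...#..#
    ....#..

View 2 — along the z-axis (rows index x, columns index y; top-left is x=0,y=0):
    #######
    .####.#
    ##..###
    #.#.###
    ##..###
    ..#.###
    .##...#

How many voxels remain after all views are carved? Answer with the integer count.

voxel count = 84

full grid |V| = 343
after view 1 [x-axis, 18 of 49 cells solid] → remaining = 126
after view 2 [z-axis, 34 of 49 cells solid] → remaining = 84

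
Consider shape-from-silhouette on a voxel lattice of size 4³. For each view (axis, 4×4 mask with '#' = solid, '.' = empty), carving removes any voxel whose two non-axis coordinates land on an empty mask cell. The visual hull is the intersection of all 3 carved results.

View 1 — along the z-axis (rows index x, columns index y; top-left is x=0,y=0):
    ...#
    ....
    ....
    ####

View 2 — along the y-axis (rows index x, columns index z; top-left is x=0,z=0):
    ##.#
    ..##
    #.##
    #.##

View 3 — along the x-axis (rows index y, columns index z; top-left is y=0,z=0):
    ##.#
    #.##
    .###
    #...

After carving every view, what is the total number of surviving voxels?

remaining voxels: 9

full grid |V| = 64
after view 1 [z-axis, 5 of 16 cells solid] → remaining = 20
after view 2 [y-axis, 11 of 16 cells solid] → remaining = 15
after view 3 [x-axis, 10 of 16 cells solid] → remaining = 9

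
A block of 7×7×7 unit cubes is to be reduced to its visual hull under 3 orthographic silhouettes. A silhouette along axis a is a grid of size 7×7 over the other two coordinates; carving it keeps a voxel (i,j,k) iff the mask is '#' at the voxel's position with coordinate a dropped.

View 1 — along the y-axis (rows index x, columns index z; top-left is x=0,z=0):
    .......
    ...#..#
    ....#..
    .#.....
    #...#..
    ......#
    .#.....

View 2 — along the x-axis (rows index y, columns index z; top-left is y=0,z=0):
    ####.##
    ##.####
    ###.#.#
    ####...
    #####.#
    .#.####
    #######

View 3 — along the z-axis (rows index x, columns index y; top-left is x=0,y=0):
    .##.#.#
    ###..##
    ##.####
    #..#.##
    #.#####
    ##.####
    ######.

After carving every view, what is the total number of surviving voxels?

voxel count = 37

initial block: 7^3 = 343
after view 1 [y-axis, 8 of 49 cells solid] → remaining = 56
after view 2 [x-axis, 39 of 49 cells solid] → remaining = 48
after view 3 [z-axis, 37 of 49 cells solid] → remaining = 37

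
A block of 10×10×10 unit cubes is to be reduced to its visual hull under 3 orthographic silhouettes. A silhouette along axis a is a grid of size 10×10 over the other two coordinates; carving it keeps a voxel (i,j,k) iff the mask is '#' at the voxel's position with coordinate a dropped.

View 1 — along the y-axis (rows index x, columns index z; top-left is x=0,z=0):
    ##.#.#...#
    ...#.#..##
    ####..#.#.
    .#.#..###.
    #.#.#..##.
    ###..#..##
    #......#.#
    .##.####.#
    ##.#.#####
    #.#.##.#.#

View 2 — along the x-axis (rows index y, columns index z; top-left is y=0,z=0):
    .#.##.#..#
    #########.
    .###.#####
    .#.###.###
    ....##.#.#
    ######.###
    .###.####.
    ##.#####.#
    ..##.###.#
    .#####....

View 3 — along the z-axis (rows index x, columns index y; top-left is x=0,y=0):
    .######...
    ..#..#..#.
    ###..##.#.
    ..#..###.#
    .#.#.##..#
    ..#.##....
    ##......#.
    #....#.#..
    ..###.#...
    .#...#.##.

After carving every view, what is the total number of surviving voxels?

initial block: 10^3 = 1000
carve view 1 (along y, XZ-mask fill 55/100): 550 voxels remain
carve view 2 (along x, YZ-mask fill 68/100): 370 voxels remain
carve view 3 (along z, XY-mask fill 42/100): 174 voxels remain

174 voxels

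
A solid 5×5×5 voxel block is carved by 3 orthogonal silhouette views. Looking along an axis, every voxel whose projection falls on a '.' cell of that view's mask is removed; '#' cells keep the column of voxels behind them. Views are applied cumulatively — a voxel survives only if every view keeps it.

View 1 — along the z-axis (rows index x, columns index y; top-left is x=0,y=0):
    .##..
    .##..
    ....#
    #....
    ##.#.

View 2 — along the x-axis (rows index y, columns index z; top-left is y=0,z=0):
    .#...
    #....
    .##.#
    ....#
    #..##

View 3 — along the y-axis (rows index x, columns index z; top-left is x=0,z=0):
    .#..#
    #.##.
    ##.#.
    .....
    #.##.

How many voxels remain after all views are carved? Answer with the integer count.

before carving: 125 voxels (5×5×5)
carve view 1 (along z, XY-mask fill 9/25): 45 voxels remain
carve view 2 (along x, YZ-mask fill 9/25): 15 voxels remain
carve view 3 (along y, XZ-mask fill 11/25): 7 voxels remain

remaining voxels: 7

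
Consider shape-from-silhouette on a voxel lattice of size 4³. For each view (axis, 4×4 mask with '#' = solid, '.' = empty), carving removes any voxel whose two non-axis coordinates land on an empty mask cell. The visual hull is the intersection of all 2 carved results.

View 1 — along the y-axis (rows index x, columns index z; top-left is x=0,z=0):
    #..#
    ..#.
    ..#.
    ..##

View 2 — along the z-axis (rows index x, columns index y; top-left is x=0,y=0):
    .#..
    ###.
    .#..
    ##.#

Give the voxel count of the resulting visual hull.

initial block: 4^3 = 64
carve view 1 (along y, XZ-mask fill 6/16): 24 voxels remain
carve view 2 (along z, XY-mask fill 8/16): 12 voxels remain

|visual hull| = 12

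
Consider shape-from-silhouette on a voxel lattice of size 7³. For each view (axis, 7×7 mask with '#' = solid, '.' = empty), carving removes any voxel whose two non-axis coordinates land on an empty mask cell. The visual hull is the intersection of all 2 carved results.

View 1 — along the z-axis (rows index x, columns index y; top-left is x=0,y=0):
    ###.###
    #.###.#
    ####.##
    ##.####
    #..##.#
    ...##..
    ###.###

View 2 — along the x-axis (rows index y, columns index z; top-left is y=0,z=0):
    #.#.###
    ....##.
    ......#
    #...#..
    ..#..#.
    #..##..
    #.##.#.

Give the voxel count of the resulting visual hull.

voxel count = 100

before carving: 343 voxels (7×7×7)
step 1: project along z, AND mask (35/49) → |grid| = 245
step 2: project along x, AND mask (19/49) → |grid| = 100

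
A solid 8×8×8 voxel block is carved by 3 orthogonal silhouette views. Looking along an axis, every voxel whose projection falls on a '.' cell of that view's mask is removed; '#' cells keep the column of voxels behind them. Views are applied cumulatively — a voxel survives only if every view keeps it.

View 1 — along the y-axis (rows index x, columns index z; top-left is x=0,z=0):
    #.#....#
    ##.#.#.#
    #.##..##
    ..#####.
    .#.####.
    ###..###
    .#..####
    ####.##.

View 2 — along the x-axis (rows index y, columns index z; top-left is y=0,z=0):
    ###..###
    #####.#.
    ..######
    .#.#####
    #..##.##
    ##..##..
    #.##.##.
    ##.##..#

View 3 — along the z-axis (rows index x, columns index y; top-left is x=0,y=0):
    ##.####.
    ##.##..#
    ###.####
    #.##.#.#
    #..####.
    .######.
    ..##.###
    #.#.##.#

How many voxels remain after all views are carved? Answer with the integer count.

full grid |V| = 512
after view 1 [y-axis, 40 of 64 cells solid] → remaining = 320
after view 2 [x-axis, 43 of 64 cells solid] → remaining = 214
after view 3 [z-axis, 44 of 64 cells solid] → remaining = 143

voxel count = 143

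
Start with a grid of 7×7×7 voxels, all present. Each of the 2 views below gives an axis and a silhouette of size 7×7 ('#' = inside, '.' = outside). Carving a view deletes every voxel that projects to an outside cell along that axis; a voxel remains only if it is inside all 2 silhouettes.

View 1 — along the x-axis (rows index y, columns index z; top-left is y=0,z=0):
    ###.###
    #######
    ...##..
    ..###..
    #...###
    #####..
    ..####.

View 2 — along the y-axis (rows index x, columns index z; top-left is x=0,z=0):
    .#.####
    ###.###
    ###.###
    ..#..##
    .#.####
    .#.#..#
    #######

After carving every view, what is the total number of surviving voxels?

voxel count = 150

full grid |V| = 343
  1. axis=0 (YZ plane), |mask|=31  ⇒  voxels=217
  2. axis=1 (XZ plane), |mask|=35  ⇒  voxels=150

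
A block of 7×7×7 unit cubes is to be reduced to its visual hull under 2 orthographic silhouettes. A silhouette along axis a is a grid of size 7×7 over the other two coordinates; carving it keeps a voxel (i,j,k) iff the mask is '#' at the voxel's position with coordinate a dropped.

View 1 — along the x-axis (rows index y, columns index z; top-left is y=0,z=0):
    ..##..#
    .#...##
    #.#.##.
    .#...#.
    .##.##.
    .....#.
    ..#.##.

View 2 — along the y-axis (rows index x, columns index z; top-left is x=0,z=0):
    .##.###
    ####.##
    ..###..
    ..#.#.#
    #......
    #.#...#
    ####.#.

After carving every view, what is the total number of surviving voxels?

before carving: 343 voxels (7×7×7)
carve view 1 (along x, YZ-mask fill 20/49): 140 voxels remain
carve view 2 (along y, XZ-mask fill 26/49): 75 voxels remain

voxel count = 75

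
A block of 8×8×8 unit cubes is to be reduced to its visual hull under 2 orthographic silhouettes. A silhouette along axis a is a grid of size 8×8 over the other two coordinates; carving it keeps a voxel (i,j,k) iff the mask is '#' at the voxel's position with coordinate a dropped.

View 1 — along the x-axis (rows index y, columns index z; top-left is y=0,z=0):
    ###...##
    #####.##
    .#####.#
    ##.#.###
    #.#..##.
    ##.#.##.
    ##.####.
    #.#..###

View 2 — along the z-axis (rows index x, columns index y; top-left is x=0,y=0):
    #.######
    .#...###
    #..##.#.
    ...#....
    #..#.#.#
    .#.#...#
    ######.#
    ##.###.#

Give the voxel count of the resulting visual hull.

start: 8×8×8 = 512 voxels
  1. axis=0 (YZ plane), |mask|=44  ⇒  voxels=352
  2. axis=2 (XY plane), |mask|=36  ⇒  voxels=196

|visual hull| = 196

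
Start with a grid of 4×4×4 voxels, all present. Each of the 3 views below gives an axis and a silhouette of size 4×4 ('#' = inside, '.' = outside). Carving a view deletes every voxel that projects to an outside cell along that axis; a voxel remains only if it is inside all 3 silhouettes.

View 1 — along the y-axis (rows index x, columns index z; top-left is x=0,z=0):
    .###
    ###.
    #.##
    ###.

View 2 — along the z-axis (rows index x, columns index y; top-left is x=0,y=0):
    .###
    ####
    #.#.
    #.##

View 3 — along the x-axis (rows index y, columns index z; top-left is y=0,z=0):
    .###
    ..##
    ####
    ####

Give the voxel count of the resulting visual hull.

voxel count = 30

start: 4×4×4 = 64 voxels
V1 y: intersect with XZ mask (12 set) -- 48 left
V2 z: intersect with XY mask (12 set) -- 36 left
V3 x: intersect with YZ mask (13 set) -- 30 left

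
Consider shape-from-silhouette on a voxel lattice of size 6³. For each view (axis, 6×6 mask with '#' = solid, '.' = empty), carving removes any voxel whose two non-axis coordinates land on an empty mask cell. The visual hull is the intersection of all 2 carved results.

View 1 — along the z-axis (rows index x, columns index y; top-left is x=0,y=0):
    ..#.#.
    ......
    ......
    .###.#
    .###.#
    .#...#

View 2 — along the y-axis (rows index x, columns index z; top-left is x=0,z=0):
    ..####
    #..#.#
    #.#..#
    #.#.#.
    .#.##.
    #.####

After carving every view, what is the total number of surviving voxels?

remaining voxels: 42

full grid |V| = 216
V1 z: intersect with XY mask (12 set) -- 72 left
V2 y: intersect with XZ mask (21 set) -- 42 left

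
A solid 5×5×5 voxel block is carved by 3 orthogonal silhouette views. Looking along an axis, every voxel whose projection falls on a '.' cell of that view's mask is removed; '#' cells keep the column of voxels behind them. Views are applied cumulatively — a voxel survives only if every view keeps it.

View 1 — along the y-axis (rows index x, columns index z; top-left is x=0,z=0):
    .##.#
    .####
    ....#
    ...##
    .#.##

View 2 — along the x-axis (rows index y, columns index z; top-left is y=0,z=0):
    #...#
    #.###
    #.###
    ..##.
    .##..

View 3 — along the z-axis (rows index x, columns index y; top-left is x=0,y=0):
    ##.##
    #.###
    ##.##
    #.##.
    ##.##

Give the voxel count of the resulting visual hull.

25 voxels

before carving: 125 voxels (5×5×5)
  1. axis=1 (XZ plane), |mask|=13  ⇒  voxels=65
  2. axis=0 (YZ plane), |mask|=14  ⇒  voxels=35
  3. axis=2 (XY plane), |mask|=19  ⇒  voxels=25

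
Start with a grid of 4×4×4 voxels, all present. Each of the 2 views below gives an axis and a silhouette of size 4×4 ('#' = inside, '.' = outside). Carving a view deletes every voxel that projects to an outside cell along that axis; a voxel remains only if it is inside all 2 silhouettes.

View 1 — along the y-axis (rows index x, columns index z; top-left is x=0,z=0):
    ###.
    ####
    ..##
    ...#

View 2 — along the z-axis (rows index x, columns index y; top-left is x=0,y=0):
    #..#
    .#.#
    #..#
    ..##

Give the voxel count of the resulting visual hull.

20 voxels

full grid |V| = 64
V1 y: intersect with XZ mask (10 set) -- 40 left
V2 z: intersect with XY mask (8 set) -- 20 left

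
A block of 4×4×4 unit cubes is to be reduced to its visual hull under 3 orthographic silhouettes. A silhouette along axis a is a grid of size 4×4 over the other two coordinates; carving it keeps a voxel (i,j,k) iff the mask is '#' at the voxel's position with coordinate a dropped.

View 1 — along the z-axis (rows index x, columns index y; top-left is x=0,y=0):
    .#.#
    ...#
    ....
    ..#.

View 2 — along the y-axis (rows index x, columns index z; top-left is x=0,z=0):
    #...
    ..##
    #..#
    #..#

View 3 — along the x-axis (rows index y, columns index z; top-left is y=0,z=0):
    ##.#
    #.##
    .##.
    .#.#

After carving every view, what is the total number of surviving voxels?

voxel count = 2

before carving: 64 voxels (4×4×4)
V1 z: intersect with XY mask (4 set) -- 16 left
V2 y: intersect with XZ mask (7 set) -- 6 left
V3 x: intersect with YZ mask (10 set) -- 2 left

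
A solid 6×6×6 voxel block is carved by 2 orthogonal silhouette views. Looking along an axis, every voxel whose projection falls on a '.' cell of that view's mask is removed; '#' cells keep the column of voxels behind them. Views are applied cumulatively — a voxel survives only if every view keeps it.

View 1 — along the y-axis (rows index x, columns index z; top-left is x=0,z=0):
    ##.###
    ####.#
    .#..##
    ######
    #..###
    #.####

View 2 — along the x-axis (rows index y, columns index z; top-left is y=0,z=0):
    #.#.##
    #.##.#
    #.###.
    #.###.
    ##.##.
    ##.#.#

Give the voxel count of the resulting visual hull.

113 voxels

full grid |V| = 216
[1] y-view keeps 28 columns → grid now 168
[2] x-view keeps 24 columns → grid now 113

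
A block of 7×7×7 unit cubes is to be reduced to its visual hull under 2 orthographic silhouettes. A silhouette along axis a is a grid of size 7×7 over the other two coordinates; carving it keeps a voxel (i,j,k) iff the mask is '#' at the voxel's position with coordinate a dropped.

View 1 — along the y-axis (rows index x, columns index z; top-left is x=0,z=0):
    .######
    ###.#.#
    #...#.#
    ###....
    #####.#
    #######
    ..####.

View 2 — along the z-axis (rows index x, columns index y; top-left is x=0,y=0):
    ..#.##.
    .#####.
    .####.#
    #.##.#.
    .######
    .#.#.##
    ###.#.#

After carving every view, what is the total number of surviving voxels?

154 voxels

start: 7×7×7 = 343 voxels
after view 1 [y-axis, 34 of 49 cells solid] → remaining = 238
after view 2 [z-axis, 32 of 49 cells solid] → remaining = 154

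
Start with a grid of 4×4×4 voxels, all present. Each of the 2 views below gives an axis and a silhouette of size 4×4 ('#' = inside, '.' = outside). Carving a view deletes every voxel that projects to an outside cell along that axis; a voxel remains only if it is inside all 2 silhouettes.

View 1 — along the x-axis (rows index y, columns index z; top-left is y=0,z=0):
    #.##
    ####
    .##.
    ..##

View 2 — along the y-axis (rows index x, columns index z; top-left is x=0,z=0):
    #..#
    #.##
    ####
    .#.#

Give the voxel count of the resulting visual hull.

full grid |V| = 64
carve view 1 (along x, YZ-mask fill 11/16): 44 voxels remain
carve view 2 (along y, XZ-mask fill 11/16): 30 voxels remain

voxel count = 30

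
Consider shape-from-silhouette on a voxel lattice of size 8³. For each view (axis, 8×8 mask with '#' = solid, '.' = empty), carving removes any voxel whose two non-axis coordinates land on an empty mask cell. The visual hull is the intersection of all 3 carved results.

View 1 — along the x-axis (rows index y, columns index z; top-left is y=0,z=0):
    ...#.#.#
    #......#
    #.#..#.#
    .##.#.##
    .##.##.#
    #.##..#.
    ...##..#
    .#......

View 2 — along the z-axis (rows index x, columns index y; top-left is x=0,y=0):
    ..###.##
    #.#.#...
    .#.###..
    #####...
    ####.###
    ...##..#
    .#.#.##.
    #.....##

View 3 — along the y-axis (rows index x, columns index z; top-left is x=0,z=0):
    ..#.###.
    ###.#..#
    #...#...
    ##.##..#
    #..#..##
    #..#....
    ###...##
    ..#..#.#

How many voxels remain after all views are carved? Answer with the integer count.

remaining voxels: 59

initial block: 8^3 = 512
after view 1 [x-axis, 27 of 64 cells solid] → remaining = 216
after view 2 [z-axis, 34 of 64 cells solid] → remaining = 119
after view 3 [y-axis, 30 of 64 cells solid] → remaining = 59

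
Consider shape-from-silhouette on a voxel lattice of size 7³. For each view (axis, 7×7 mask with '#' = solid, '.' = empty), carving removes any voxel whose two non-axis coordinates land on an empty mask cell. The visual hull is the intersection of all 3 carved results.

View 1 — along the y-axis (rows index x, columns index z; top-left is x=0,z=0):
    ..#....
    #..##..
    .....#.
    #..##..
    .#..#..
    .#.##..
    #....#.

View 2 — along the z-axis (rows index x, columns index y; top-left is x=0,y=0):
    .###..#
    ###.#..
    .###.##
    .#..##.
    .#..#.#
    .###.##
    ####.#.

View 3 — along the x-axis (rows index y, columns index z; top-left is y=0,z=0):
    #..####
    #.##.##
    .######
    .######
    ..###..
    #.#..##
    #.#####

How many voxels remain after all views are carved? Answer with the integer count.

42 voxels

start: 7×7×7 = 343 voxels
after view 1 [y-axis, 15 of 49 cells solid] → remaining = 105
after view 2 [z-axis, 29 of 49 cells solid] → remaining = 61
after view 3 [x-axis, 35 of 49 cells solid] → remaining = 42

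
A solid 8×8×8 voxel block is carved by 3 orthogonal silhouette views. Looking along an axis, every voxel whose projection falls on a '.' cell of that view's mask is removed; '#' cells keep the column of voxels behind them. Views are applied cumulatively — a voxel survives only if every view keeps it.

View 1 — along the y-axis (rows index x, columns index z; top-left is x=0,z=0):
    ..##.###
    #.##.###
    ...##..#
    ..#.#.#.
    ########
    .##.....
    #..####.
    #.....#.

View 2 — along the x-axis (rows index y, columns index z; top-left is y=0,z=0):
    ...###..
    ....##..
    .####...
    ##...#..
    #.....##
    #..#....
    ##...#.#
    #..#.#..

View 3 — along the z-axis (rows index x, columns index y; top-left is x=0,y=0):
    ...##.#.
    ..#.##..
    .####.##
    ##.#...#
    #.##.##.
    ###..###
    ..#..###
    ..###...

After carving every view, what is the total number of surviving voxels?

initial block: 8^3 = 512
carve view 1 (along y, XZ-mask fill 34/64): 272 voxels remain
carve view 2 (along x, YZ-mask fill 24/64): 97 voxels remain
carve view 3 (along z, XY-mask fill 34/64): 51 voxels remain

voxel count = 51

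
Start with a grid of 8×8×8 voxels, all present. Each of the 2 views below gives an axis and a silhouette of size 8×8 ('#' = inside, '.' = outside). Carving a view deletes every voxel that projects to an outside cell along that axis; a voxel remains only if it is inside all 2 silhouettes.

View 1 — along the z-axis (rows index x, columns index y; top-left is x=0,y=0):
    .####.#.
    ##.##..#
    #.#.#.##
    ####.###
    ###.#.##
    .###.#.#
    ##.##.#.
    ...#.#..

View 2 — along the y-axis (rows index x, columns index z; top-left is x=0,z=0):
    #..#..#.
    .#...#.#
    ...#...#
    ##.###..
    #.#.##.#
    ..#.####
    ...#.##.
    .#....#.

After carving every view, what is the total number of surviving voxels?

149 voxels

initial block: 8^3 = 512
  1. axis=2 (XY plane), |mask|=40  ⇒  voxels=320
  2. axis=1 (XZ plane), |mask|=28  ⇒  voxels=149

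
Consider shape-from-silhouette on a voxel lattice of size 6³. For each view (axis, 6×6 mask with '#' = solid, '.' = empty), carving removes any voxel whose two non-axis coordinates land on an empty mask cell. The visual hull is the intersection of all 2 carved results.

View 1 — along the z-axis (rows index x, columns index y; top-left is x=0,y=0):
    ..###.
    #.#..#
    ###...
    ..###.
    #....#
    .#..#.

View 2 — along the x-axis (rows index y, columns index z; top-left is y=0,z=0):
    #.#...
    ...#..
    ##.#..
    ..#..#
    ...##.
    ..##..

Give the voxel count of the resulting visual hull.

34 voxels

full grid |V| = 216
  1. axis=2 (XY plane), |mask|=16  ⇒  voxels=96
  2. axis=0 (YZ plane), |mask|=12  ⇒  voxels=34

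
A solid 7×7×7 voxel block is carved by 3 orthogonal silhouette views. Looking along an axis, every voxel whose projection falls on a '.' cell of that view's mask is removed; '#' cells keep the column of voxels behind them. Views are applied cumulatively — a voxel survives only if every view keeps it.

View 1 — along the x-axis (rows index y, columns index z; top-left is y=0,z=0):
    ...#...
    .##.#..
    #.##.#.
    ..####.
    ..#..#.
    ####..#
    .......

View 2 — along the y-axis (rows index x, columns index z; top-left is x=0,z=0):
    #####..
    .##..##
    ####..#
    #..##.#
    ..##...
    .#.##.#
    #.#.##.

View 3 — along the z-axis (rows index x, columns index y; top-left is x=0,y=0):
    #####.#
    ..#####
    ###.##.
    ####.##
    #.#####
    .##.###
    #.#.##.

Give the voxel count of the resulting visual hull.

initial block: 7^3 = 343
carve view 1 (along x, YZ-mask fill 19/49): 133 voxels remain
carve view 2 (along y, XZ-mask fill 28/49): 79 voxels remain
carve view 3 (along z, XY-mask fill 37/49): 62 voxels remain

voxel count = 62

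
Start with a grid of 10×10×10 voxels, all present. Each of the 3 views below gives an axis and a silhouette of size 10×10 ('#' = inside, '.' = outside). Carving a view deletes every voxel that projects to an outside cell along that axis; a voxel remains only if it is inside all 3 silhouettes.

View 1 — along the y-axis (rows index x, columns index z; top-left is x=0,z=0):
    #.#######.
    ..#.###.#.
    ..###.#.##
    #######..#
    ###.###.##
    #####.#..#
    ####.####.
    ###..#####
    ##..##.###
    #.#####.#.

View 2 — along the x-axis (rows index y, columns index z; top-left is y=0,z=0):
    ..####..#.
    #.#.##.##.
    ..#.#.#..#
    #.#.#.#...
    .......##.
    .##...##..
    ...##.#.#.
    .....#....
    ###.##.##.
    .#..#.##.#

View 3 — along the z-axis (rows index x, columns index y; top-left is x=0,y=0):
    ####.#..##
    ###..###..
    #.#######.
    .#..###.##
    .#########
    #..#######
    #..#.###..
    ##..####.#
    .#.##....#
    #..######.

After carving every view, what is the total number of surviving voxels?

full grid |V| = 1000
after view 1 [y-axis, 72 of 100 cells solid] → remaining = 720
after view 2 [x-axis, 42 of 100 cells solid] → remaining = 313
after view 3 [z-axis, 67 of 100 cells solid] → remaining = 210

remaining voxels: 210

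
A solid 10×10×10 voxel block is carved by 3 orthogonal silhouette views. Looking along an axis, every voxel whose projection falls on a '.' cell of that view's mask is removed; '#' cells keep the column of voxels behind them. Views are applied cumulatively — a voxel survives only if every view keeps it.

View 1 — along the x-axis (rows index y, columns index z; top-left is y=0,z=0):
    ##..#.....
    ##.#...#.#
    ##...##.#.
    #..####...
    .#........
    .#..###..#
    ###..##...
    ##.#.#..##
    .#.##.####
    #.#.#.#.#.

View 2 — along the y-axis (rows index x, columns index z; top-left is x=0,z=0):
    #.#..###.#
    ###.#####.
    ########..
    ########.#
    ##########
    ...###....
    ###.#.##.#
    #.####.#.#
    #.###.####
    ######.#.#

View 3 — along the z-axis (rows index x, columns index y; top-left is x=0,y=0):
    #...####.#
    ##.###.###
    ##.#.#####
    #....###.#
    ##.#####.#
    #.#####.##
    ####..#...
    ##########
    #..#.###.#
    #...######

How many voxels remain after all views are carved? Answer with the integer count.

voxel count = 237

full grid |V| = 1000
after view 1 [x-axis, 47 of 100 cells solid] → remaining = 470
after view 2 [y-axis, 74 of 100 cells solid] → remaining = 342
after view 3 [z-axis, 71 of 100 cells solid] → remaining = 237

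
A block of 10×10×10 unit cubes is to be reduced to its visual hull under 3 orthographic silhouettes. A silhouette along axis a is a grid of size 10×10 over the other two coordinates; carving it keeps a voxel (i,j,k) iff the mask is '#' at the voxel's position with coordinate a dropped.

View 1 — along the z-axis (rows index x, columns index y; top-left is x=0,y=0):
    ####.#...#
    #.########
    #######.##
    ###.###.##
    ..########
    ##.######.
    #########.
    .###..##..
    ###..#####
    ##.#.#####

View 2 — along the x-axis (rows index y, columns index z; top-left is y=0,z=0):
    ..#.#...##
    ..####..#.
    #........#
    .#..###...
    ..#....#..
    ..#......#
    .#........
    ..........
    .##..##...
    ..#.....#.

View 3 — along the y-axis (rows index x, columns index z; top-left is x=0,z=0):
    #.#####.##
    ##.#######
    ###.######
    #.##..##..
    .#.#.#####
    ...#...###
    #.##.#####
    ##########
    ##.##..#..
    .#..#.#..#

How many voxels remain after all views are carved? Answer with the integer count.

initial block: 10^3 = 1000
[1] z-view keeps 78 columns → grid now 780
[2] x-view keeps 26 columns → grid now 205
[3] y-view keeps 69 columns → grid now 132

remaining voxels: 132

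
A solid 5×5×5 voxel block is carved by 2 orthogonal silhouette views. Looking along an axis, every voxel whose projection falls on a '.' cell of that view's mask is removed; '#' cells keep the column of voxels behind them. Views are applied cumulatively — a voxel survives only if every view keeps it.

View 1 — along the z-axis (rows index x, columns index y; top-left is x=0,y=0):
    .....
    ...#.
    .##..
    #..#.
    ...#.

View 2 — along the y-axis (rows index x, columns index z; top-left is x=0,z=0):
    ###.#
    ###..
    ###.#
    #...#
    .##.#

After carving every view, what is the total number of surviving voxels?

before carving: 125 voxels (5×5×5)
carve view 1 (along z, XY-mask fill 6/25): 30 voxels remain
carve view 2 (along y, XZ-mask fill 16/25): 18 voxels remain

18 voxels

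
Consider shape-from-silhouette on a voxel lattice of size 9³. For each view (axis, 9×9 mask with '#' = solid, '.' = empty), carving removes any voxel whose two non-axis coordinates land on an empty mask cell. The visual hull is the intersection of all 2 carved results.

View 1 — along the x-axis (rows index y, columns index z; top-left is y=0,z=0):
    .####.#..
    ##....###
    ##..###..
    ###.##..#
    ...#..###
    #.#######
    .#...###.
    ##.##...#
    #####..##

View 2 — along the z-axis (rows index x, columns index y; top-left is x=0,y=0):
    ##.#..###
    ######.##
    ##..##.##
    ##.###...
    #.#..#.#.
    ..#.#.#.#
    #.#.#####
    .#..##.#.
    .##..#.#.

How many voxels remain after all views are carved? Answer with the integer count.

initial block: 9^3 = 729
step 1: project along x, AND mask (49/81) → |grid| = 441
step 2: project along z, AND mask (48/81) → |grid| = 265

|visual hull| = 265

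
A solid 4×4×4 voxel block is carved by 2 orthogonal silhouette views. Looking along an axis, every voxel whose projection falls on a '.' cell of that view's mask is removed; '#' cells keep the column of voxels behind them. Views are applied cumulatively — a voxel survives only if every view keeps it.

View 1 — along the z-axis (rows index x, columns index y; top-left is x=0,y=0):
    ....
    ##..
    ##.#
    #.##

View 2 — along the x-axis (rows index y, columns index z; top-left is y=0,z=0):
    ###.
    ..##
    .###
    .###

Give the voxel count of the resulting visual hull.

voxel count = 22

start: 4×4×4 = 64 voxels
  1. axis=2 (XY plane), |mask|=8  ⇒  voxels=32
  2. axis=0 (YZ plane), |mask|=11  ⇒  voxels=22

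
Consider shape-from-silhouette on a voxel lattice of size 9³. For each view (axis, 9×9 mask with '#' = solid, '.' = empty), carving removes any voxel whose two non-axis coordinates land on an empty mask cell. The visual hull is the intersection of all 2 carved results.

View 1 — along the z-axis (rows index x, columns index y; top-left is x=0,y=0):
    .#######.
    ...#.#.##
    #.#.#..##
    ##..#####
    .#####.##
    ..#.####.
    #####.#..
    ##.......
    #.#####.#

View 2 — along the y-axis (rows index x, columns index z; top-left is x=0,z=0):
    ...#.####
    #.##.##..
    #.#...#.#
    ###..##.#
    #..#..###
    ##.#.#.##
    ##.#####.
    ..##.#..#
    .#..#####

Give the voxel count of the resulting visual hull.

remaining voxels: 274

start: 9×9×9 = 729 voxels
carve view 1 (along z, XY-mask fill 50/81): 450 voxels remain
carve view 2 (along y, XZ-mask fill 48/81): 274 voxels remain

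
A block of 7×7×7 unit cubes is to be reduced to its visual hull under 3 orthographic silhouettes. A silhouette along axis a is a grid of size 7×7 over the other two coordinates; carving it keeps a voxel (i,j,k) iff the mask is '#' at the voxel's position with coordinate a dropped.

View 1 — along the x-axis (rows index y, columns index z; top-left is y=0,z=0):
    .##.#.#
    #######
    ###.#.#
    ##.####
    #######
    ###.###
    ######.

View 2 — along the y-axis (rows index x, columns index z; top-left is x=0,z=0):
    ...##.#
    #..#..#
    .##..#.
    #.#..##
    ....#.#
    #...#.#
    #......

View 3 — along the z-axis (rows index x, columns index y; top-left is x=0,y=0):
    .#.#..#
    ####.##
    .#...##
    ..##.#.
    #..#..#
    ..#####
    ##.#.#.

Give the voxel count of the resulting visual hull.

start: 7×7×7 = 343 voxels
[1] x-view keeps 41 columns → grid now 287
[2] y-view keeps 19 columns → grid now 112
[3] z-view keeps 27 columns → grid now 62

62 voxels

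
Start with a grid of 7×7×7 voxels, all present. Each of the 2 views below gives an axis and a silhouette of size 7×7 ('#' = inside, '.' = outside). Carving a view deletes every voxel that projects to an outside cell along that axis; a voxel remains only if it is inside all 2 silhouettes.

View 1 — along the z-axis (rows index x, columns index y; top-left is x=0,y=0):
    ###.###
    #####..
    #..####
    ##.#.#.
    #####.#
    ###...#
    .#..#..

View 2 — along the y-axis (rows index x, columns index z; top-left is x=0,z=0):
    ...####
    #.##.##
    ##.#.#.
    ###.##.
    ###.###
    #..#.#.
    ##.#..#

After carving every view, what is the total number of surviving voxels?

voxel count = 145

full grid |V| = 343
step 1: project along z, AND mask (32/49) → |grid| = 224
step 2: project along y, AND mask (31/49) → |grid| = 145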